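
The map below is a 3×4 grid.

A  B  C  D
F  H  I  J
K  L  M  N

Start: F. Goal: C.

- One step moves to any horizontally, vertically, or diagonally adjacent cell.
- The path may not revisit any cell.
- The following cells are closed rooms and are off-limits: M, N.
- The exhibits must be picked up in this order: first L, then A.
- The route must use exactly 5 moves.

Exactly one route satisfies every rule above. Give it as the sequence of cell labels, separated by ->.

F -> L -> H -> A -> B -> C

The waypoints must appear in the order L, A, with no cell reused.
Route from F: down-right to L, up to H, up-left to A, 2× right (reaching C) — 5 moves in all.
Check: order respected (L at step 1, A at step 3); 5 moves as required.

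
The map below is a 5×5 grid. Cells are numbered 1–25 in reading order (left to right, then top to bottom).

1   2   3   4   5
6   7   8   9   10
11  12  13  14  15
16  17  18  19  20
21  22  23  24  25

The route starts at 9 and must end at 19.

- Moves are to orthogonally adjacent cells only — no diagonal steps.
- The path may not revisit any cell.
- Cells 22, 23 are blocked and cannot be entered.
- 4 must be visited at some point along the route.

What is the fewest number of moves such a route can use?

Any route passes through 4 somewhere between 9 and 19. Summing Manhattan distances along the two legs (9 → 4 → 19) gives a lower bound of 1 + 3 = 4 moves.
The shortest route satisfying every rule uses 6 moves: 9 → 4 → 3 → 8 → 13 → 18 → 19.
The bound of 4 isn't tight here; checking systematically, no route of length 4 through 5 satisfies every constraint, so 6 is the minimum.

6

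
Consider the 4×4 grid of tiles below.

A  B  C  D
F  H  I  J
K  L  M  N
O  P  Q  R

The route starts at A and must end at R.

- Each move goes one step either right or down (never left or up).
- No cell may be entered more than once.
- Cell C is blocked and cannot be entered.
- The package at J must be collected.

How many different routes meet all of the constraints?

A right/down-only route from A to R makes exactly 3 down-moves and 3 right-moves in some order.
With no other constraints that would be C(6,3) = 20 routes.
Split at J and multiply the segment counts (each segment already excludes blocked cells): A→J: 2; J→R: 1; product = 2.
That gives 2 routes.

2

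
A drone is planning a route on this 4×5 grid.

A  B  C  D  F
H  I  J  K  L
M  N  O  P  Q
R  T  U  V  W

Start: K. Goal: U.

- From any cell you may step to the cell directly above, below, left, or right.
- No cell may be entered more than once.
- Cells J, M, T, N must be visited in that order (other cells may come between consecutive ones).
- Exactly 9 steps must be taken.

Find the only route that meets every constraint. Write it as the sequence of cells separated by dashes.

K - J - I - H - M - R - T - N - O - U

The waypoints must appear in the order J, M, T, N, with no cell reused.
Route from K: left 3 to H, down 2 to R, right 1 to T, up 1 to N, right 1 to O, down 1 to U — 9 moves in all.
Check: order respected (J at step 1, M at step 4, T at step 6, N at step 7); 9 moves as required.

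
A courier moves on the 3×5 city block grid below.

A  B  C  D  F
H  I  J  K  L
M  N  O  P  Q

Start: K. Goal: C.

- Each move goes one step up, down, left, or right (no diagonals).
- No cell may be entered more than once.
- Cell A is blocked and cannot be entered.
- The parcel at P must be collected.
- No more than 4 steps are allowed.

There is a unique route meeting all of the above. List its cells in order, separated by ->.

The 4-move cap with required stops at P leaves no slack for detours.
Route from K: down to P, left to O, 2× up (reaching C) — 4 moves in all.
Check: all required cells visited; 4 ≤ 4 moves.

K -> P -> O -> J -> C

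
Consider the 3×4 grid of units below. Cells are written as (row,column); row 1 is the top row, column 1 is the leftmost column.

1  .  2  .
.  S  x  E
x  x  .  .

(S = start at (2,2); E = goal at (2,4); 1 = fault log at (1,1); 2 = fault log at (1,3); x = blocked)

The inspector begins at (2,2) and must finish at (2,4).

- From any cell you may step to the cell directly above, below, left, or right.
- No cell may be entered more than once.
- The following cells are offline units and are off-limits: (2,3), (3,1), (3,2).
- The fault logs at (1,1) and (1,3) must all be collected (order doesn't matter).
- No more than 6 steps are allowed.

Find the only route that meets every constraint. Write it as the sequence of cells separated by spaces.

(2,2) (2,1) (1,1) (1,2) (1,3) (1,4) (2,4)

The 6-move cap with required stops at (1,1), (1,3) leaves no slack for detours.
Route from (2,2): left 1 to (2,1), up 1 to (1,1), right 3 to (1,4), down 1 to (2,4) — 6 moves in all.
Check: all required cells visited; 6 ≤ 6 moves.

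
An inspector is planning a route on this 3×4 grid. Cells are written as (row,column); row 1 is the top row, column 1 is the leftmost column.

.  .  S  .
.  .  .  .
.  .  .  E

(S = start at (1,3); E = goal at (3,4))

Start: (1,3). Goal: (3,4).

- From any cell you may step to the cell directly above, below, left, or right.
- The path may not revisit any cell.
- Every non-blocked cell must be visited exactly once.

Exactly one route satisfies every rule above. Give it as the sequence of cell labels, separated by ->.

(1,3) -> (1,4) -> (2,4) -> (2,3) -> (2,2) -> (1,2) -> (1,1) -> (2,1) -> (3,1) -> (3,2) -> (3,3) -> (3,4)

Need to visit all 12 open cells exactly once, starting at (1,3) and ending at (3,4).
Cell (1,4) has only two open neighbours ((2,4) and (1,3)), so the path must pass straight through it: one of those is the cell it's entered from and the other is where it exits.
Route from (1,3): right to (1,4), down to (2,4), 2× left (reaching (2,2)), up to (1,2), left to (1,1), 2× down (reaching (3,1)), 3× right (reaching (3,4)) — 11 moves in all.
Check: all 12 open cells covered.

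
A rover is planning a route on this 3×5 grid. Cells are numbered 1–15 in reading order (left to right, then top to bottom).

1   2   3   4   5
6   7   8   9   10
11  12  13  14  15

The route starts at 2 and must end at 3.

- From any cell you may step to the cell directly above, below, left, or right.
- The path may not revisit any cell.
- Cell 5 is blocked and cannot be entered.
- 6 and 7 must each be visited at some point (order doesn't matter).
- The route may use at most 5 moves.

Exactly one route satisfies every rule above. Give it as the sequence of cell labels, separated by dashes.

The 5-move cap with required stops at 6, 7 leaves no slack for detours.
Route from 2: left to 1, down to 6, 2× right (reaching 8), up to 3 — 5 moves in all.
Check: all required cells visited; 5 ≤ 5 moves.

2 - 1 - 6 - 7 - 8 - 3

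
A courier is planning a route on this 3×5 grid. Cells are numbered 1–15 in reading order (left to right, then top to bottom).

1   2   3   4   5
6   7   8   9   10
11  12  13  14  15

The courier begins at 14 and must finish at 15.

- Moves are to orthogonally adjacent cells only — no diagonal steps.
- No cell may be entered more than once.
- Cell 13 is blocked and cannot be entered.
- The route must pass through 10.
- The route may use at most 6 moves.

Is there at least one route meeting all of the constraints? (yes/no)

One route that works: 14 → 9 → 10 → 15.

yes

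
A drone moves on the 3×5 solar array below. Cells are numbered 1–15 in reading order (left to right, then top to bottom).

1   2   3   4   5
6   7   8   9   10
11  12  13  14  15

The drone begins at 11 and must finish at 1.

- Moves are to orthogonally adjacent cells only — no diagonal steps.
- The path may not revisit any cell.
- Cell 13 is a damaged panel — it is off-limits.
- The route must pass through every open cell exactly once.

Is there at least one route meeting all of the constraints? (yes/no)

Colour the cells like a checkerboard: each orthogonal step flips colour, so a Hamiltonian route alternates colours. Here there are 7 cells of one colour and 7 of the other, with start on the same colour as the goal — the counts and endpoints can't be arranged into an alternating sequence of length 14, so no Hamiltonian route exists.

no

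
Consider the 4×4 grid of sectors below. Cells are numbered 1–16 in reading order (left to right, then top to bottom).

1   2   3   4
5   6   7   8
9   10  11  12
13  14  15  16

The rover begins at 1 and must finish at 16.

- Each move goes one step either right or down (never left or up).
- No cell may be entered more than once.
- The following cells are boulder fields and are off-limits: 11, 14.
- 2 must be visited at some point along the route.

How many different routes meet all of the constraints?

A right/down-only route from 1 to 16 makes exactly 3 down-moves and 3 right-moves in some order.
With no other constraints that would be C(6,3) = 20 routes.
Split at 2 and multiply the segment counts (each segment already excludes blocked cells): 1→2: 1; 2→16: 3; product = 3.
That gives 3 routes.

3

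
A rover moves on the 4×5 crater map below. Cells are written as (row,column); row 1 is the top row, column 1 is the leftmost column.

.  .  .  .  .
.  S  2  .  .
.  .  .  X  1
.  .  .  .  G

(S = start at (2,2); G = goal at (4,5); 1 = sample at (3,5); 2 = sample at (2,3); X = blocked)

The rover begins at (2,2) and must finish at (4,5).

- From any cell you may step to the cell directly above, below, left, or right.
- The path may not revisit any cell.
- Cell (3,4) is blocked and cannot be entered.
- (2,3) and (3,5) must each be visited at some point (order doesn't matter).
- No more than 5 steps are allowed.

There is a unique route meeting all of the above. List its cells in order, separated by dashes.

(2,2) - (2,3) - (2,4) - (2,5) - (3,5) - (4,5)

The 5-move cap with required stops at (2,3), (3,5) leaves no slack for detours.
Route from (2,2): right 3 to (2,5), down 2 to (4,5) — 5 moves in all.
Check: all required cells visited; 5 ≤ 5 moves.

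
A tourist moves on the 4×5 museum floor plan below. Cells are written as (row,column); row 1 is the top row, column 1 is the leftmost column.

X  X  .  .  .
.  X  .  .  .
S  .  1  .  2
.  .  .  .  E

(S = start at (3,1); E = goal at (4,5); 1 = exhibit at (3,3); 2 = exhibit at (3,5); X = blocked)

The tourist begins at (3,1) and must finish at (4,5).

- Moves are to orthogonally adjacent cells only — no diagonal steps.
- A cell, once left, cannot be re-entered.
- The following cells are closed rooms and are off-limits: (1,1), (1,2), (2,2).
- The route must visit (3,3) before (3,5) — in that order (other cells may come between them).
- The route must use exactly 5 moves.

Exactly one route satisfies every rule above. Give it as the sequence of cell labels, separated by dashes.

The waypoints must appear in the order (3,3), (3,5), with no cell reused.
Route from (3,1): right 4 to (3,5), down 1 to (4,5) — 5 moves in all.
Check: order respected (1 at step 2, 2 at step 4); 5 moves as required.

(3,1) - (3,2) - (3,3) - (3,4) - (3,5) - (4,5)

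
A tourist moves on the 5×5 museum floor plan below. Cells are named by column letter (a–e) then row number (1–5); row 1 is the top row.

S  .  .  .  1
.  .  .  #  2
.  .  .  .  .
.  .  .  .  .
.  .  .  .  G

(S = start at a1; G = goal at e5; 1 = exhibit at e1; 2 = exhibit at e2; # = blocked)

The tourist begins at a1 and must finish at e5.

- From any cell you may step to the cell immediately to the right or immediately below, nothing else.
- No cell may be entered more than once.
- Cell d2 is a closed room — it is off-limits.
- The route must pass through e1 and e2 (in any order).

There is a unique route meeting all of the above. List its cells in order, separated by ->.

Moves only go right or down, so the column and row indices never decrease.
Route from a1: right 4 to e1, down 4 to e5 — 8 moves in all.
Check: all required cells visited.

a1 -> b1 -> c1 -> d1 -> e1 -> e2 -> e3 -> e4 -> e5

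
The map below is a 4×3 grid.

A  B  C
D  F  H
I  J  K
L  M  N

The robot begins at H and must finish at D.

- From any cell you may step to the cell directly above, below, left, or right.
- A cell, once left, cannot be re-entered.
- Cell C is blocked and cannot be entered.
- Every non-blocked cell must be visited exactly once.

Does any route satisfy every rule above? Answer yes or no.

One route that works: H → K → N → M → L → I → J → F → B → A → D.

yes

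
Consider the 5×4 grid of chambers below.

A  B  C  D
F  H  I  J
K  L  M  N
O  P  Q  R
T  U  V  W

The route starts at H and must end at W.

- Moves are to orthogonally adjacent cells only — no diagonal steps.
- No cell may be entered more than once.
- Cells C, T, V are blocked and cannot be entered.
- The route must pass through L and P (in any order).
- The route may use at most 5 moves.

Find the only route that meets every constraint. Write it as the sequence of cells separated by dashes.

The budget equals the shortest possible length, so every move has to be on a shortest route through the required cells.
Route from H: down 2 to P, right 2 to R, down 1 to W — 5 moves in all.
Check: all required cells visited; 5 ≤ 5 moves.

H - L - P - Q - R - W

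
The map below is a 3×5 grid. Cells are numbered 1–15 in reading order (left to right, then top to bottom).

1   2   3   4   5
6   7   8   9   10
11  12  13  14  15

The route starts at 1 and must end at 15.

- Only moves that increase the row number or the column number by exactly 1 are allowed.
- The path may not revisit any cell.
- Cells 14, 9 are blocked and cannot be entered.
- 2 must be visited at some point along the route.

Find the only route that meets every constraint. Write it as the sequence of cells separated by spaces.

1 2 3 4 5 10 15

Moves only go right or down, so the column and row indices never decrease.
Route from 1: right 4 to 5, down 2 to 15 — 6 moves in all.
Check: all required cells visited.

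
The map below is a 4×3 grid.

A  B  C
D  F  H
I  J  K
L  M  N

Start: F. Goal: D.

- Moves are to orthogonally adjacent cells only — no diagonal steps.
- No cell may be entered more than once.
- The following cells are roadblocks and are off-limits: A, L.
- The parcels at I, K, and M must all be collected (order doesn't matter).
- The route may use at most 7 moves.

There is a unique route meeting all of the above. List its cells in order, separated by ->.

F -> H -> K -> N -> M -> J -> I -> D

The 7-move cap with required stops at I, K, M leaves no slack for detours.
Route from F: right to H, 2× down (reaching N), left to M, up to J, left to I, up to D — 7 moves in all.
Check: all required cells visited; 7 ≤ 7 moves.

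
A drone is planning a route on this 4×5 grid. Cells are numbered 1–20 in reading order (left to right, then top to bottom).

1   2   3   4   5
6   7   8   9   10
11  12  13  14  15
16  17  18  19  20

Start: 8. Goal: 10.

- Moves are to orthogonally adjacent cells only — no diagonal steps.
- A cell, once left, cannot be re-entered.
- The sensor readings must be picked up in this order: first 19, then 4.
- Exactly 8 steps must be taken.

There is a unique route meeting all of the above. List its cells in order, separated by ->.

The waypoints must appear in the order 19, 4, with no cell reused.
Route from 8: 2× down (reaching 18), right to 19, 3× up (reaching 4), right to 5, down to 10 — 8 moves in all.
Check: order respected (19 at step 3, 4 at step 6); 8 moves as required.

8 -> 13 -> 18 -> 19 -> 14 -> 9 -> 4 -> 5 -> 10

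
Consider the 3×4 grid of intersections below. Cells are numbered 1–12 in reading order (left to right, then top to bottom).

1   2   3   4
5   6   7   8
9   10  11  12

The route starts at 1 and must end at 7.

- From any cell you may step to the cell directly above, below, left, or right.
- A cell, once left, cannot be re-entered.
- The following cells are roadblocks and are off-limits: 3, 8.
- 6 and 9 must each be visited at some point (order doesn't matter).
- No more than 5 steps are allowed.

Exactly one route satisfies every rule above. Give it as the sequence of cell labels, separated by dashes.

1 - 5 - 9 - 10 - 6 - 7

Any route must reach 6 and 9 and still end at 7 within 5 moves, so the order of the required stops is forced.
Route from 1: down 2 to 9, right 1 to 10, up 1 to 6, right 1 to 7 — 5 moves in all.
Check: all required cells visited; 5 ≤ 5 moves.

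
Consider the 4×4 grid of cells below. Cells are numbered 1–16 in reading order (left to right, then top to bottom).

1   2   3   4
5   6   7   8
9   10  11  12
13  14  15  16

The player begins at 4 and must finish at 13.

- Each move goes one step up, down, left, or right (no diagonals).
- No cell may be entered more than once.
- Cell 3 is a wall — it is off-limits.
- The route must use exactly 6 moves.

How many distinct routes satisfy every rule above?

Need simple routes of exactly 6 moves from 4 to 13 (Manhattan distance 6, so 0 moves are spent on a detour and 0 undoing it).
Branch systematically from the start, pruning whenever the remaining move budget drops below the Manhattan distance to 13 or differs from it in parity. Every completion starts via 8: 10.
That gives 10 routes.

10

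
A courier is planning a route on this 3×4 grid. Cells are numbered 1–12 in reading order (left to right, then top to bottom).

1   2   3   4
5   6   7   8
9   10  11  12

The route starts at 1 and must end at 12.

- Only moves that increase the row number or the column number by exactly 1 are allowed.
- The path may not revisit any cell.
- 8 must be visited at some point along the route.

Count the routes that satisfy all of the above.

4

A right/down-only route from 1 to 12 makes exactly 2 down-moves and 3 right-moves in some order.
With no other constraints that would be C(5,2) = 10 routes.
Split at 8 and multiply the segment counts: 1→8: 4; 8→12: 1; product = 4.
That gives 4 routes.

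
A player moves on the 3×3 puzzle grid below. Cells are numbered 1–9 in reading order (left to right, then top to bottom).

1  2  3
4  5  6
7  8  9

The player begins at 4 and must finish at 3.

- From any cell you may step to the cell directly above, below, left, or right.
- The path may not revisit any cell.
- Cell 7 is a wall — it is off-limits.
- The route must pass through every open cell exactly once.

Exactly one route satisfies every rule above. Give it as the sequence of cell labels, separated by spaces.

4 1 2 5 8 9 6 3

Need to visit all 8 open cells exactly once, starting at 4 and ending at 3.
Cell 1 has only two open neighbours (4 and 2), so the path must pass straight through it: one of those is the cell it's entered from and the other is where it exits.
Route from 4: up 1 to 1, right 1 to 2, down 2 to 8, right 1 to 9, up 2 to 3 — 7 moves in all.
Check: all 8 open cells covered.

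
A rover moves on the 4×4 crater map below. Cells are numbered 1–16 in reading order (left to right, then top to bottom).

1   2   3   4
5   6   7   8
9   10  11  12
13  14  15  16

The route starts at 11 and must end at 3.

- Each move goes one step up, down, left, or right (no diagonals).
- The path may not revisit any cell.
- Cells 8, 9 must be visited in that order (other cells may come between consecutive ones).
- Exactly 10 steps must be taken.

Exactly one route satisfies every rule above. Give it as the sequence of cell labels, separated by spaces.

11 12 8 7 6 10 9 5 1 2 3

The waypoints must appear in the order 8, 9, with no cell reused.
Route from 11: right to 12, up to 8, 2× left (reaching 6), down to 10, left to 9, 2× up (reaching 1), 2× right (reaching 3) — 10 moves in all.
Check: order respected (8 at step 2, 9 at step 6); 10 moves as required.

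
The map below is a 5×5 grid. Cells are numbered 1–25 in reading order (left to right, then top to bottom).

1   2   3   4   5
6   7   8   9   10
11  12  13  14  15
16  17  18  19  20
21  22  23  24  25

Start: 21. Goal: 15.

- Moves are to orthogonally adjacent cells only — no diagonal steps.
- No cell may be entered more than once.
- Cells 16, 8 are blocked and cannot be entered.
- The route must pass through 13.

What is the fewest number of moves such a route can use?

Any route passes through 13 somewhere between 21 and 15. Summing Manhattan distances along the two legs (21 → 13 → 15) gives a lower bound of 4 + 2 = 6 moves.
A route of 6 moves achieves this: 21 → 22 → 17 → 12 → 13 → 14 → 15.
Since 6 matches the lower bound, it is optimal.

6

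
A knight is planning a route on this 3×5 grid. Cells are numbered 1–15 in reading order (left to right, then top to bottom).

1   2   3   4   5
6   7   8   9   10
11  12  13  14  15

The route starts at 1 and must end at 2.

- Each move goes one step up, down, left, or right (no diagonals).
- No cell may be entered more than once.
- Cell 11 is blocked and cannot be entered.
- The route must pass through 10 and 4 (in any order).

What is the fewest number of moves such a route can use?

Any route passes through 10 and 4 in some order between 1 and 2. Summing Manhattan distances along each leg and taking the cheapest ordering (1 → 4 → 10 → 2) gives a lower bound of 3 + 2 + 4 = 9 moves.
A route of 9 moves achieves this: 1 → 6 → 7 → 8 → 9 → 10 → 5 → 4 → 3 → 2.
Since 9 matches the lower bound, it is optimal.

9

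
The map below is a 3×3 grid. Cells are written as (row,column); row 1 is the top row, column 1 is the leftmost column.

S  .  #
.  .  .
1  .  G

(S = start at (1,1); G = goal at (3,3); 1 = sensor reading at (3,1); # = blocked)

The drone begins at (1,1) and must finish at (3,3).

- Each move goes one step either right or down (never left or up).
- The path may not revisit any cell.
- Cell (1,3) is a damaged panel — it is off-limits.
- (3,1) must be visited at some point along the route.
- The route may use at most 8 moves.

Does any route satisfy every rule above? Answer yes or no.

One route that works: (1,1) → (2,1) → (3,1) → (3,2) → (3,3).

yes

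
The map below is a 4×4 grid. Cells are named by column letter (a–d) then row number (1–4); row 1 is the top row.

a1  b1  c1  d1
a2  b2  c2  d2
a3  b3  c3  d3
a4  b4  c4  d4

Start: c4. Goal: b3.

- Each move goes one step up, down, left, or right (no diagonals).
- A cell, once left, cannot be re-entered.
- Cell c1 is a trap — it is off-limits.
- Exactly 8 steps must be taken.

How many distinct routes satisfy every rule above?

7

Need simple routes of exactly 8 moves from c4 to b3 (Manhattan distance 2, so 3 moves are spent on a detour and 3 undoing it).
Enumerating: c4 c3 c2 b2 b1 a1 a2 a3 b3 | c4 c3 c2 b2 a2 a3 a4 b4 b3 | c4 c3 d3 d2 c2 b2 a2 a3 b3 | c4 b4 a4 a3 a2 a1 b1 b2 b3 | c4 b4 a4 a3 a2 b2 c2 c3 b3 | c4 d4 d3 d2 c2 b2 a2 a3 b3 | c4 d4 d3 c3 c2 b2 a2 a3 b3.
That gives 7 routes.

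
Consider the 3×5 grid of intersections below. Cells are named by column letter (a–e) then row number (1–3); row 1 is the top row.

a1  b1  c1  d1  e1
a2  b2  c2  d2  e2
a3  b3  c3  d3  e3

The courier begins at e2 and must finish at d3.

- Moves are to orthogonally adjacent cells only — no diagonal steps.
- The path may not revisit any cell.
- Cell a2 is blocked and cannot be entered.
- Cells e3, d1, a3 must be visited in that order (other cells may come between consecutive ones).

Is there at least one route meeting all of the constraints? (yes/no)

a3 must be visited but has only one open neighbour (b3), and it is neither the start nor the goal — the route would have to enter and leave through b3, re-entering it.

no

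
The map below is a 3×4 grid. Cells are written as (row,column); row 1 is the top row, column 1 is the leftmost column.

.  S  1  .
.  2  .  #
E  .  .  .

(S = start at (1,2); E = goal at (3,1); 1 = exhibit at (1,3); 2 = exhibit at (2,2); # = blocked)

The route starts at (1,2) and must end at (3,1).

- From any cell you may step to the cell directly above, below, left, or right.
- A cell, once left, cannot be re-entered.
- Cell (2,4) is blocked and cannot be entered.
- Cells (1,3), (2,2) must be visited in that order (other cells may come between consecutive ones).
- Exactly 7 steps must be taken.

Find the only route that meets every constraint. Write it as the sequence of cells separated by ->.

(1,2) -> (1,3) -> (2,3) -> (3,3) -> (3,2) -> (2,2) -> (2,1) -> (3,1)

The waypoints must appear in the order (1,3), (2,2), with no cell reused.
Route from (1,2): right 1 to (1,3), down 2 to (3,3), left 1 to (3,2), up 1 to (2,2), left 1 to (2,1), down 1 to (3,1) — 7 moves in all.
Check: order respected (1 at step 1, 2 at step 5); 7 moves as required.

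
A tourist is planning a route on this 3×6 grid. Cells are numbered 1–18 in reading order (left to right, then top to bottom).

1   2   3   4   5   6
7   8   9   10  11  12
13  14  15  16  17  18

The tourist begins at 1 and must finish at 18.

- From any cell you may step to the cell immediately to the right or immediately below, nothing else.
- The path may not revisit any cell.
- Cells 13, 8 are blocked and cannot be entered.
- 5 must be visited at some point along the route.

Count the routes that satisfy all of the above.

3

A right/down-only route from 1 to 18 makes exactly 2 down-moves and 5 right-moves in some order.
With no other constraints that would be C(7,2) = 21 routes.
Split at 5 and multiply the segment counts (each segment already excludes blocked cells): 1→5: 1; 5→18: 3; product = 3.
That gives 3 routes.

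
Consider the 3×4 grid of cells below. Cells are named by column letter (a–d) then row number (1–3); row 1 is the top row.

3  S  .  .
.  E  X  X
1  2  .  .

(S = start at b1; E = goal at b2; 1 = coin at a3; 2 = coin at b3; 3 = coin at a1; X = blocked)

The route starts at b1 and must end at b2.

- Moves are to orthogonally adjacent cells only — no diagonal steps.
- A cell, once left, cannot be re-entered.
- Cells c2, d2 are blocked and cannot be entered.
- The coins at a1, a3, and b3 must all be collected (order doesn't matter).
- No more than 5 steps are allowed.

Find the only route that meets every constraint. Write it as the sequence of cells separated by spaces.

b1 a1 a2 a3 b3 b2

The budget equals the shortest possible length, so every move has to be on a shortest route through the required cells.
Route from b1: left 1 to a1, down 2 to a3, right 1 to b3, up 1 to b2 — 5 moves in all.
Check: all required cells visited; 5 ≤ 5 moves.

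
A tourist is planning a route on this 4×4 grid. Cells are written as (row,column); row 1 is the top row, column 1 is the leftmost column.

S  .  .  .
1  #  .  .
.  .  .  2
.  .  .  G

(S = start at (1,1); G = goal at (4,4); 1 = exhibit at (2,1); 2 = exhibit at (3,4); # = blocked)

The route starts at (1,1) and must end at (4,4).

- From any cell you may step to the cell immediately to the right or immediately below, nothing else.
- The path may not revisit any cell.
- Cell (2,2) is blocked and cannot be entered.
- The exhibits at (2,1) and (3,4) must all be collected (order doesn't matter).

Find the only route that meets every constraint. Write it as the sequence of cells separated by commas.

Moves only go right or down, so the column and row indices never decrease.
Route from (1,1): down 2 to (3,1), right 3 to (3,4), down 1 to (4,4) — 6 moves in all.
Check: all required cells visited.

(1,1), (2,1), (3,1), (3,2), (3,3), (3,4), (4,4)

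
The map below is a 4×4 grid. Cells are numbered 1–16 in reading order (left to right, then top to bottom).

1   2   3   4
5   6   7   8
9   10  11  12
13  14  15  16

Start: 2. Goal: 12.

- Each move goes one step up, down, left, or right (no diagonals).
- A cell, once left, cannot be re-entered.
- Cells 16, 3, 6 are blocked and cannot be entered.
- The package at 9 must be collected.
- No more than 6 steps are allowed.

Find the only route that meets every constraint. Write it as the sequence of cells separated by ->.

The 6-move cap with required stops at 9 leaves no slack for detours.
Route from 2: left to 1, 2× down (reaching 9), 3× right (reaching 12) — 6 moves in all.
Check: all required cells visited; 6 ≤ 6 moves.

2 -> 1 -> 5 -> 9 -> 10 -> 11 -> 12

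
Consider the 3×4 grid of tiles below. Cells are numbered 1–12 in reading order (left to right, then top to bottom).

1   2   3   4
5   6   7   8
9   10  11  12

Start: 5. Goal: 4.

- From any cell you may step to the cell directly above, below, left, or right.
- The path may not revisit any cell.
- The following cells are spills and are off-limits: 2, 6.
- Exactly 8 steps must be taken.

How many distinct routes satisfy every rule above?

Need simple routes of exactly 8 moves from 5 to 4 (Manhattan distance 4, so 2 moves are spent on a detour and 2 undoing it).
Enumerating: 5 9 10 11 12 8 7 3 4.
That gives 1 route.

1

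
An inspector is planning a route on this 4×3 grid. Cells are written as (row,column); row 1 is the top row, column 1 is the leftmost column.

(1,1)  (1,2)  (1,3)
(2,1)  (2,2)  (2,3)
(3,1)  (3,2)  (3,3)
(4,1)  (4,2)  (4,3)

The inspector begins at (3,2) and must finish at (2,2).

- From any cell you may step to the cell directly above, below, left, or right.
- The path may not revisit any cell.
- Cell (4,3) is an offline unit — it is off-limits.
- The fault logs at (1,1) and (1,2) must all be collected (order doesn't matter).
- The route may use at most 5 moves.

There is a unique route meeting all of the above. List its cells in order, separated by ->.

(3,2) -> (3,1) -> (2,1) -> (1,1) -> (1,2) -> (2,2)

The budget equals the shortest possible length, so every move has to be on a shortest route through the required cells.
Route from (3,2): left 1 to (3,1), up 2 to (1,1), right 1 to (1,2), down 1 to (2,2) — 5 moves in all.
Check: all required cells visited; 5 ≤ 5 moves.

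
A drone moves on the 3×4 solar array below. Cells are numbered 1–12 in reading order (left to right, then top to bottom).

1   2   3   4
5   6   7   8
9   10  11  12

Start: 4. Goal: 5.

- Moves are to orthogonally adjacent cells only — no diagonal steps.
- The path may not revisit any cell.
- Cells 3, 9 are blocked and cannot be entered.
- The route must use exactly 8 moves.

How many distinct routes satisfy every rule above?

Need simple routes of exactly 8 moves from 4 to 5 (Manhattan distance 4, so 2 moves are spent on a detour and 2 undoing it).
Enumerating: 4 8 12 11 7 6 2 1 5 | 4 8 12 11 10 6 2 1 5 | 4 8 7 11 10 6 2 1 5.
That gives 3 routes.

3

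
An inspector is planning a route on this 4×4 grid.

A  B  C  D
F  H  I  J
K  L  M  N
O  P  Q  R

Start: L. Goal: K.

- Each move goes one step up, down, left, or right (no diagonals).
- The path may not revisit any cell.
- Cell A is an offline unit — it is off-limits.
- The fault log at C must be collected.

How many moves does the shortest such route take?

Any route passes through C somewhere between L and K. Summing Manhattan distances along the two legs (L → C → K) gives a lower bound of 3 + 4 = 7 moves.
A route of 7 moves achieves this: L → M → I → C → B → H → F → K.
Since 7 matches the lower bound, it is optimal.

7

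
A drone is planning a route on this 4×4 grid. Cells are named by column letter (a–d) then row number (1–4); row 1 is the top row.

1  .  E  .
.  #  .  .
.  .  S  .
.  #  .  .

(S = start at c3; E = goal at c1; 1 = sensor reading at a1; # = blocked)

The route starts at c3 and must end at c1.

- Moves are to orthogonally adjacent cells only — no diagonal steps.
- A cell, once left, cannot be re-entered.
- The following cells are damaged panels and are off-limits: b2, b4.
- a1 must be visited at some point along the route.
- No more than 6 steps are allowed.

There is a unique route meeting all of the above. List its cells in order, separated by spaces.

Any route must reach a1 and still end at c1 within 6 moves, so the order of the required stops is forced.
Route from c3: left 2 to a3, up 2 to a1, right 2 to c1 — 6 moves in all.
Check: all required cells visited; 6 ≤ 6 moves.

c3 b3 a3 a2 a1 b1 c1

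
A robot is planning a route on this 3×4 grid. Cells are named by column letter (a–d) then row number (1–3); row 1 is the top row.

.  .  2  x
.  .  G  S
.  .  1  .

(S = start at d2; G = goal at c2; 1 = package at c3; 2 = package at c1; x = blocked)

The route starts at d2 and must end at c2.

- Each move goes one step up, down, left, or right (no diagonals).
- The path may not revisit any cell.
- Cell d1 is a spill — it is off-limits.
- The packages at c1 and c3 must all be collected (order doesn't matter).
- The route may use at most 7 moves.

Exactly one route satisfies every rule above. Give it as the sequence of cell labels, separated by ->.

d2 -> d3 -> c3 -> b3 -> b2 -> b1 -> c1 -> c2

The 7-move cap with required stops at c1, c3 leaves no slack for detours.
Route from d2: down to d3, 2× left (reaching b3), 2× up (reaching b1), right to c1, down to c2 — 7 moves in all.
Check: all required cells visited; 7 ≤ 7 moves.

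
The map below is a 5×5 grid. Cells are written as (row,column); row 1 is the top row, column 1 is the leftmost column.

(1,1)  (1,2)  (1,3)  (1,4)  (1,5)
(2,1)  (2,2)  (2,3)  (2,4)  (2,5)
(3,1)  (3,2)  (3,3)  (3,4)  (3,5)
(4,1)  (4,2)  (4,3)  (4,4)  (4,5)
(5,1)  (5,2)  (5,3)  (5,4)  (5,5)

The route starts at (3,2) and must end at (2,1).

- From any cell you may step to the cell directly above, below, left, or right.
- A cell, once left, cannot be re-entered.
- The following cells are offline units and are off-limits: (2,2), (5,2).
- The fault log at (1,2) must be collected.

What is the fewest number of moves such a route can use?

Any route passes through (1,2) somewhere between (3,2) and (2,1). Summing Manhattan distances along the two legs ((3,2) → (1,2) → (2,1)) gives a lower bound of 2 + 2 = 4 moves.
That bound ignores the blocked cells. Measuring each leg by the fewest moves that actually steer around them ((3,2)→(1,2): 4; (1,2)→(2,1): 2) raises the lower bound to 6.
A route of 6 moves exists: (3,2) → (3,3) → (2,3) → (1,3) → (1,2) → (1,1) → (2,1).
Since 6 matches that lower bound, it is optimal.

6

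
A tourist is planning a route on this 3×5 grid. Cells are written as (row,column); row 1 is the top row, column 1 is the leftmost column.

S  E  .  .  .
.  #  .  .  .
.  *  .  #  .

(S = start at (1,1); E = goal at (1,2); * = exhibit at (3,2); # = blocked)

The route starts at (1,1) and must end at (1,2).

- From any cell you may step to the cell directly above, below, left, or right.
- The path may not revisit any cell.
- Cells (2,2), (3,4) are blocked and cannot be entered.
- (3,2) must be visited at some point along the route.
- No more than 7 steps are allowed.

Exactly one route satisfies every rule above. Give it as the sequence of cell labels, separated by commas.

The 7-move cap with required stops at (3,2) leaves no slack for detours.
Route from (1,1): 2× down (reaching (3,1)), 2× right (reaching (3,3)), 2× up (reaching (1,3)), left to (1,2) — 7 moves in all.
Check: all required cells visited; 7 ≤ 7 moves.

(1,1), (2,1), (3,1), (3,2), (3,3), (2,3), (1,3), (1,2)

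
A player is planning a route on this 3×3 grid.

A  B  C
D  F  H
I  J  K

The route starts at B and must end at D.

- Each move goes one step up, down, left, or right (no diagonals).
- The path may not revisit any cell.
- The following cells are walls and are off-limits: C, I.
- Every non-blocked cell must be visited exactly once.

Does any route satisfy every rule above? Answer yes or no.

no

Exhausting the options from B, every branch either dead-ends against blocked cells, would have to re-enter a cell already used, or reaches the goal with a constraint still unmet.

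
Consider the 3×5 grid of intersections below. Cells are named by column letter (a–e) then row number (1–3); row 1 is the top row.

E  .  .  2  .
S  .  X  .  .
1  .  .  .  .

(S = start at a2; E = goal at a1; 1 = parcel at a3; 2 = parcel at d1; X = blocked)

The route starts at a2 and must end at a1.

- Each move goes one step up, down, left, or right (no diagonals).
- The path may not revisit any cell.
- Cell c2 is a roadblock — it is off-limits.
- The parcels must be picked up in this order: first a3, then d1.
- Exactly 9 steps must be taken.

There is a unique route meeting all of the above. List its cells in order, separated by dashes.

The waypoints must appear in the order a3, d1, with no cell reused.
Route from a2: down 1 to a3, right 3 to d3, up 2 to d1, left 3 to a1 — 9 moves in all.
Check: order respected (1 at step 1, 2 at step 6); 9 moves as required.

a2 - a3 - b3 - c3 - d3 - d2 - d1 - c1 - b1 - a1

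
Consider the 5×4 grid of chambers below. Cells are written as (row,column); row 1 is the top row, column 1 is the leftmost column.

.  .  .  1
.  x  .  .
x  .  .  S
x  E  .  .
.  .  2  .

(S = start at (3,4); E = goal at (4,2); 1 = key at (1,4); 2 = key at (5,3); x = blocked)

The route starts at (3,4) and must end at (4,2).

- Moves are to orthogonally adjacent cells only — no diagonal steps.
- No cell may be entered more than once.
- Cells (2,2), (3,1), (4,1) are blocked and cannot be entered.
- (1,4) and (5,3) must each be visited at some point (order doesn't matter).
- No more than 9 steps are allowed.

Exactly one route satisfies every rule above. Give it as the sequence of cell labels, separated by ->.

The 9-move cap with required stops at (1,4), (5,3) leaves no slack for detours.
Route from (3,4): 2× up (reaching (1,4)), left to (1,3), 4× down (reaching (5,3)), left to (5,2), up to (4,2) — 9 moves in all.
Check: all required cells visited; 9 ≤ 9 moves.

(3,4) -> (2,4) -> (1,4) -> (1,3) -> (2,3) -> (3,3) -> (4,3) -> (5,3) -> (5,2) -> (4,2)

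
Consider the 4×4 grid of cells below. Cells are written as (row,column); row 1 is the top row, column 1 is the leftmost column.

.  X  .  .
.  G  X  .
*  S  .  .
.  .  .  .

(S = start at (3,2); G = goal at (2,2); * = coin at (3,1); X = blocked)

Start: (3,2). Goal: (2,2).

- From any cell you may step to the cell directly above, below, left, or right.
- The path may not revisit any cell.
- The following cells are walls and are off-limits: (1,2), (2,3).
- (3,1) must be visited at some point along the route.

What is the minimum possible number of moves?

3

Any route passes through (3,1) somewhere between (3,2) and (2,2). Summing Manhattan distances along the two legs ((3,2) → (3,1) → (2,2)) gives a lower bound of 1 + 2 = 3 moves.
A route of 3 moves achieves this: (3,2) → (3,1) → (2,1) → (2,2).
Since 3 matches the lower bound, it is optimal.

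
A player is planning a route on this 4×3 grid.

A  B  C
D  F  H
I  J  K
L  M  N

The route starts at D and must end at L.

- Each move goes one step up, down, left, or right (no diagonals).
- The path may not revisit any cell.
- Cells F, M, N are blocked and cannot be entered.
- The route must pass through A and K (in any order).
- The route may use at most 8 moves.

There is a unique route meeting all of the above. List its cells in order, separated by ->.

D -> A -> B -> C -> H -> K -> J -> I -> L

The budget equals the shortest possible length, so every move has to be on a shortest route through the required cells.
Route from D: up 1 to A, right 2 to C, down 2 to K, left 2 to I, down 1 to L — 8 moves in all.
Check: all required cells visited; 8 ≤ 8 moves.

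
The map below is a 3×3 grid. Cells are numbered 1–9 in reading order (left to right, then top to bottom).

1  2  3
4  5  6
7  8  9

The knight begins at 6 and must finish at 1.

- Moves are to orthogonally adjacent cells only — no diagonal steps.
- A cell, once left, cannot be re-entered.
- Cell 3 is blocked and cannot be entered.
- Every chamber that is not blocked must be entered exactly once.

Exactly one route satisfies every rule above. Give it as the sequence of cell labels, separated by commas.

6, 9, 8, 7, 4, 5, 2, 1

Need to visit all 8 open cells exactly once, starting at 6 and ending at 1.
Cell 9 has only two open neighbours (6 and 8), so the path must pass straight through it: one of those is the cell it's entered from and the other is where it exits.
Route from 6: down 1 to 9, left 2 to 7, up 1 to 4, right 1 to 5, up 1 to 2, left 1 to 1 — 7 moves in all.
Check: all 8 open cells covered.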